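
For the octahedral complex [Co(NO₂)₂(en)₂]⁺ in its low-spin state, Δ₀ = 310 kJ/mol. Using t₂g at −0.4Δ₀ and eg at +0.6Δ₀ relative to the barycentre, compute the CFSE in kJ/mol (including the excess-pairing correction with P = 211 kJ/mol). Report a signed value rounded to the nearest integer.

Ligand charges: 2×(-1) from NO₂⁻ and 2×(+0) from en sum to -2; with overall charge +1, Co is +3.
Co sits in group 9; removing 3 electrons leaves Co³⁺ with 9 − 3 = 6 d electrons.
The d⁶ electrons fill as t₂g⁶ eg⁰.
The orbital stabilization is -2.4Δ₀ = -2.4 × 310 = -744 kJ/mol.
Relative to high-spin t₂g⁴ eg² (1 paired), the low-spin configuration has 2 additional pairs, contributing +2 × 211 = +422 kJ/mol.
Overall CFSE = -744 + 422 = -322 kJ/mol.

-322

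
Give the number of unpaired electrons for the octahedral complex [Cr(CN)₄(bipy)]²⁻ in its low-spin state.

Ligand charges: 4×(-1) from CN⁻ and 1×(+0) from bipy sum to -4; with overall charge -2, Cr is +2.
Cr is in group 6, so Cr²⁺ is d⁴ (6 − 2 = 4).
Configuration: t₂g⁴ eg⁰, giving 2 unpaired electrons.

2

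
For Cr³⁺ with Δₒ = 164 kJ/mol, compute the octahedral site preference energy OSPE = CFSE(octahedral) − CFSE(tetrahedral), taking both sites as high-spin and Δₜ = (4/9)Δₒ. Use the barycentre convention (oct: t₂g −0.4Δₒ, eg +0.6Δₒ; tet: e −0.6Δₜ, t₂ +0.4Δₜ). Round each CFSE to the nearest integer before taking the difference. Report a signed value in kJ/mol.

-139

Cr is in group 6, so Cr³⁺ is d³ (6 − 3 = 3).
Octahedral high-spin t₂g³ eg⁰: CFSE = -1.2 × 164 = -197 kJ/mol.
In a tetrahedral site the filling is e² t₂¹: CFSE(tet) = -0.8Δₜ = -0.8 × (4/9)(164) = -58 kJ/mol.
OSPE = -197 − (-58) = -139 kJ/mol.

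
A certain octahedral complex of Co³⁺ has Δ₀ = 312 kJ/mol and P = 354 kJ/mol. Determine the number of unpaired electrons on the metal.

Co³⁺: group 9, so d-count = 9 − 3 = 6.
Here Δ₀ < P (312 < 354), so the high-spin state is favoured.
That gives t₂g⁴ eg².
Unpaired electrons: 4.

4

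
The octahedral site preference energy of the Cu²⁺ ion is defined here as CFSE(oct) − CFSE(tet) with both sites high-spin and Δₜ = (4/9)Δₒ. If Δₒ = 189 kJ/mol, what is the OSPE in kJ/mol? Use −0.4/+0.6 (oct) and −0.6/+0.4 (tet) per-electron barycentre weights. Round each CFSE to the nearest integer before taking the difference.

-79

Group 11 minus oxidation state +2 gives a d⁹ configuration for Cu²⁺.
Octahedral (high-spin): t2g^6 e_g^3, CFSE = 6(−0.4) + 3(+0.6) = -0.6Δₒ = -0.6 × 189 = -113 kJ/mol.
In a tetrahedral site the filling is e^4 t2^5: CFSE(tet) = -0.4Δₜ = -0.4 × (4/9)(189) = -34 kJ/mol.
OSPE = CFSE(oct) − CFSE(tet) = -113 − (-34) = -79 kJ/mol.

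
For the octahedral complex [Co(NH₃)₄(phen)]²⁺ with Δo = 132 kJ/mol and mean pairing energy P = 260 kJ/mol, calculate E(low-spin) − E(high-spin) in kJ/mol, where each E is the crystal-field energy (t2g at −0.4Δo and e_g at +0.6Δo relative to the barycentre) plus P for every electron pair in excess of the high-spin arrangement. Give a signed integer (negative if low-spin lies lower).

128

Ligand charges: 4×(+0) from NH₃ and 1×(+0) from phen sum to +0; with overall charge +2, Co is +2.
Co²⁺: group 9, so d-count = 9 − 2 = 7.
High-spin d⁷ fills as t2g^5 e_g^2 with CFSE 5(−0.4) + 2(+0.6) = -0.8Δo = -106 kJ/mol.
Low-spin: t2g^6 e_g^1, orbital CFSE = -1.8Δo = -238 kJ/mol; plus 1 excess pair × P = +260 kJ/mol; total 22 kJ/mol.
The difference is 22 − (-106) = 128 kJ/mol, so high-spin lies lower.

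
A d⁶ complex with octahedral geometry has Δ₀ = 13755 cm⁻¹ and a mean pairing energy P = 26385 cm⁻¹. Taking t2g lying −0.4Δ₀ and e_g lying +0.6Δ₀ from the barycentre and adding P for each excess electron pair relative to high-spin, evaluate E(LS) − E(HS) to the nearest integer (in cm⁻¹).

High-spin: t2g^4 e_g^2, CFSE = -0.4Δ₀ = -5502 cm⁻¹.
Low-spin: t2g^6 e_g^0, orbital CFSE = -2.4Δ₀ = -33012 cm⁻¹; plus 2 excess pairs × P = +52770 cm⁻¹; total 19758 cm⁻¹.
The difference is 19758 − (-5502) = 25260 cm⁻¹, so high-spin lies lower.

25260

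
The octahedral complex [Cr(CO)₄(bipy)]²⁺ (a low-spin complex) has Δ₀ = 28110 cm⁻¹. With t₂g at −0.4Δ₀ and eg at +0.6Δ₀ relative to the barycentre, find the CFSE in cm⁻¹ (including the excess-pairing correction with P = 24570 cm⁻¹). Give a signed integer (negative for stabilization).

-20406

Ligand charges: 4×(+0) from CO and 1×(+0) from bipy sum to +0; with overall charge +2, Cr is +2.
Cr²⁺: group 6, so d-count = 6 − 2 = 4.
The d⁴ electrons fill as t₂g⁴ eg⁰.
The orbital stabilization is -1.6Δ₀ = -1.6 × 28110 = -44976 cm⁻¹.
High-spin d⁴ would be t₂g³ eg¹ with 0 pairs; low-spin has 1, so 1 excess pair costs +1P = +24570 cm⁻¹.
Overall CFSE = -44976 + 24570 = -20406 cm⁻¹.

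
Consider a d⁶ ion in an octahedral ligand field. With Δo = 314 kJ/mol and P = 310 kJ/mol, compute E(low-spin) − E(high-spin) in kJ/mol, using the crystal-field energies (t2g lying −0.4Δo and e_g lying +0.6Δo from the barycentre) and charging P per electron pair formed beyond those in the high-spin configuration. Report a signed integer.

High-spin: t2g^4 e_g^2, CFSE = -0.4Δo = -126 kJ/mol.
Low-spin: t2g^6 e_g^0, orbital CFSE = -2.4Δo = -754 kJ/mol; plus 2 excess pairs × P = +620 kJ/mol; total -134 kJ/mol.
The difference is -134 − (-126) = -8 kJ/mol, so low-spin lies lower.

-8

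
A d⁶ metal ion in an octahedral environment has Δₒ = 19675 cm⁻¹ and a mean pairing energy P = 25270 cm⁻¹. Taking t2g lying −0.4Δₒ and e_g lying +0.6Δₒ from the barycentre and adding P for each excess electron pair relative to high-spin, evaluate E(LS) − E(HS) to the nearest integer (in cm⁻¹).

11190

High-spin d⁶ fills as t2g^4 e_g^2 with CFSE 4(−0.4) + 2(+0.6) = -0.4Δₒ = -7870 cm⁻¹.
Low-spin: t2g^6 e_g^0, orbital CFSE = -2.4Δₒ = -47220 cm⁻¹; plus 2 excess pairs × P = +50540 cm⁻¹; total 3320 cm⁻¹.
The difference is 3320 − (-7870) = 11190 cm⁻¹, so high-spin lies lower.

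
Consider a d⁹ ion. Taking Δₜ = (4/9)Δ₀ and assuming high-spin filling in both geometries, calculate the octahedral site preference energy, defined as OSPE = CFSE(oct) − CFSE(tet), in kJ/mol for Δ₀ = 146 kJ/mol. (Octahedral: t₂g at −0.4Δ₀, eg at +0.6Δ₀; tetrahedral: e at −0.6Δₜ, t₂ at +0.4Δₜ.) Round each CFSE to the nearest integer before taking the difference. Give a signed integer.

-62

Octahedral (high-spin): t₂g⁶ eg³, CFSE = 6(−0.4) + 3(+0.6) = -0.6Δ₀ = -0.6 × 146 = -88 kJ/mol.
Tetrahedral: e⁴ t₂⁵, CFSE = 4(−0.6) + 5(+0.4) = -0.4Δₜ = -0.4 × (4/9) × 146 = -26 kJ/mol.
OSPE = -88 − (-26) = -62 kJ/mol.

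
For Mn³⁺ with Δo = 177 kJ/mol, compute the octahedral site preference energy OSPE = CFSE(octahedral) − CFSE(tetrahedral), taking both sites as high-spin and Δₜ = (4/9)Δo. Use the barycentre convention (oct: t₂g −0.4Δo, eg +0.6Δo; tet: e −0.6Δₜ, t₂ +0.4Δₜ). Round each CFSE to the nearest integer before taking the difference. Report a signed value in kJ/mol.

-75

Group 7 minus oxidation state +3 gives a d⁴ configuration for Mn³⁺.
Octahedral (high-spin): t₂g³ eg¹, CFSE = 3(−0.4) + 1(+0.6) = -0.6Δo = -0.6 × 177 = -106 kJ/mol.
Tetrahedral e² t₂² gives -0.4Δₜ = -0.4 × (4/9) × 177 = -31 kJ/mol.
Subtracting, OSPE = -106 − (-31) = -75 kJ/mol.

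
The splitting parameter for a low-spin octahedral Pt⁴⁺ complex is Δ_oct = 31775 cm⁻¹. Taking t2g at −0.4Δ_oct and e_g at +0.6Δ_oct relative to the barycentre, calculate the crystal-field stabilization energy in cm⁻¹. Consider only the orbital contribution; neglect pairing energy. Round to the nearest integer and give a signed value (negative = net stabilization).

Pt is in group 10, so Pt⁴⁺ is d⁶ (10 − 4 = 6).
Electron filling gives t2g^6 e_g^0.
CFSE(orbital) = 6×(-0.4Δ_oct) + 0×(0.6Δ_oct) = -2.4Δ_oct; with Δ_oct = 31775 cm⁻¹ that is -76260 cm⁻¹.

-76260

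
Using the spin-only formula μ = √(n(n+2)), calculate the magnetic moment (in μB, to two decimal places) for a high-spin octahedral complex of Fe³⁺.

5.92 μB

Fe³⁺: group 8, so d-count = 8 − 3 = 5.
Configuration: t₂g³ eg² → 5 unpaired electrons.
μ(spin-only) = √[5(5+2)] = √35 ≈ 5.92 μB.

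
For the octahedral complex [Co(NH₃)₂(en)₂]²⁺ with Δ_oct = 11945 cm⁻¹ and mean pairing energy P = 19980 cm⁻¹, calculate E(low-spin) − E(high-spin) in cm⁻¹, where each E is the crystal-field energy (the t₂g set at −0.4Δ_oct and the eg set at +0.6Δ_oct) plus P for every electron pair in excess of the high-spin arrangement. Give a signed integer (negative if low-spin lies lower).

Ligand charges: 2×(+0) from NH₃ and 2×(+0) from en sum to +0; with overall charge +2, Co is +2.
Co²⁺: group 9, so d-count = 9 − 2 = 7.
High-spin d⁷ fills as t₂g⁵ eg² with CFSE 5(−0.4) + 2(+0.6) = -0.8Δ_oct = -9556 cm⁻¹.
Low-spin: t₂g⁶ eg¹, orbital CFSE = -1.8Δ_oct = -21501 cm⁻¹; plus 1 excess pair × P = +19980 cm⁻¹; total -1521 cm⁻¹.
Thus E(LS) − E(HS) = 8035 cm⁻¹.

8035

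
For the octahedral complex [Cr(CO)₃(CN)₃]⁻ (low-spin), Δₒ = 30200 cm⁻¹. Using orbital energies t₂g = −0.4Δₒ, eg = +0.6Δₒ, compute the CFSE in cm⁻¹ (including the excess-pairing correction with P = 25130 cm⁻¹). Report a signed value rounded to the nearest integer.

Ligand charges: 3×(+0) from CO and 3×(-1) from CN⁻ sum to -3; with overall charge -1, Cr is +2.
Group 6 minus oxidation state +2 gives a d⁴ configuration for Cr²⁺.
The d⁴ electrons fill as t₂g⁴ eg⁰.
The orbital stabilization is -1.6Δₒ = -1.6 × 30200 = -48320 cm⁻¹.
Pairing penalty: 1 pair vs 0 in the high-spin reference → 1 extra × P = 25130 cm⁻¹.
Overall CFSE = -48320 + 25130 = -23190 cm⁻¹.

-23190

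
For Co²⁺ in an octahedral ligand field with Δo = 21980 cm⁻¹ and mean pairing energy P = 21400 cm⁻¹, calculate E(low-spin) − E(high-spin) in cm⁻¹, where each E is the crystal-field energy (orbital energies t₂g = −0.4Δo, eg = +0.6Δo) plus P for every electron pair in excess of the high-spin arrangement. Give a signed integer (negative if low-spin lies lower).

-580

Group 9 minus oxidation state +2 gives a d⁷ configuration for Co²⁺.
High-spin: t₂g⁵ eg², CFSE = -0.8Δo = -17584 cm⁻¹.
Low-spin t₂g⁶ eg¹ gives -1.8Δo = -39564 cm⁻¹, but forming 1 extra pair costs 1P = 21400 cm⁻¹, so E(LS) = -39564 + 21400 = -18164 cm⁻¹.
Thus E(LS) − E(HS) = -580 cm⁻¹.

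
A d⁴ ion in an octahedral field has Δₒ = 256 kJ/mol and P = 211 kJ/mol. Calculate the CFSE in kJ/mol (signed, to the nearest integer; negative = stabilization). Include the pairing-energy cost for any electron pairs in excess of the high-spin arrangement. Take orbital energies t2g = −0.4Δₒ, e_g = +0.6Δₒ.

With Δₒ > P the complex is low-spin.
Filling d⁴ accordingly: t2g^4 e_g^0.
Orbital CFSE = -1.6Δₒ = -1.6 × 256 = -410 kJ/mol.
Excess pairs vs high-spin: 1 − 0 = 1; pairing cost = +211 kJ/mol.
Net CFSE = -410 + 211 = -199 kJ/mol.

-199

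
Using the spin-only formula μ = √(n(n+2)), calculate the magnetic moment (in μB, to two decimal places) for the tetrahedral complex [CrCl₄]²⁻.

4.90 μB

Each Cl⁻ contributes -1; 4 × (-1) = -4. With overall charge -2, Cr is in the +2 oxidation state.
Cr²⁺: group 6, so d-count = 6 − 2 = 4.
With tetrahedral geometry the complex is necessarily high-spin.
Configuration: e² t₂² → 4 unpaired electrons.
μ(spin-only) = √[4(4+2)] = √24 ≈ 4.90 μB.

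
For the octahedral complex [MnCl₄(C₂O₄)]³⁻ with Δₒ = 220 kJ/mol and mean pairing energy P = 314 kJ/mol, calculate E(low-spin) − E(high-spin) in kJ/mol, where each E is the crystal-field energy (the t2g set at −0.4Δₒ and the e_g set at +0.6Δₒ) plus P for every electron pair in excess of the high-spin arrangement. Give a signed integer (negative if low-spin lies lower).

94

Ligand charges: 4×(-1) from Cl⁻ and 1×(-2) from C₂O₄²⁻ sum to -6; with overall charge -3, Mn is +3.
Group 7 minus oxidation state +3 gives a d⁴ configuration for Mn³⁺.
High-spin d⁴ fills as t2g^3 e_g^1 with CFSE 3(−0.4) + 1(+0.6) = -0.6Δₒ = -132 kJ/mol.
Low-spin t2g^4 e_g^0 gives -1.6Δₒ = -352 kJ/mol, but forming 1 extra pair costs 1P = 314 kJ/mol, so E(LS) = -352 + 314 = -38 kJ/mol.
Thus E(LS) − E(HS) = 94 kJ/mol.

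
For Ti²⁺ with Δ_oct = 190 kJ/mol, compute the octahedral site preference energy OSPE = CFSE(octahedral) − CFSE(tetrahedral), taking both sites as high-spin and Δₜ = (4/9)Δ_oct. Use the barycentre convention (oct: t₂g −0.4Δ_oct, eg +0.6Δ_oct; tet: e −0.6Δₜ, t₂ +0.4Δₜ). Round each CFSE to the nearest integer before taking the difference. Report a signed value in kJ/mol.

Group 4 minus oxidation state +2 gives a d² configuration for Ti²⁺.
Octahedral (high-spin): t₂g² eg⁰, CFSE = 2(−0.4) + 0(+0.6) = -0.8Δ_oct = -0.8 × 190 = -152 kJ/mol.
Tetrahedral e² t₂⁰ gives -1.2Δₜ = -1.2 × (4/9) × 190 = -101 kJ/mol.
OSPE = -152 − (-101) = -51 kJ/mol.

-51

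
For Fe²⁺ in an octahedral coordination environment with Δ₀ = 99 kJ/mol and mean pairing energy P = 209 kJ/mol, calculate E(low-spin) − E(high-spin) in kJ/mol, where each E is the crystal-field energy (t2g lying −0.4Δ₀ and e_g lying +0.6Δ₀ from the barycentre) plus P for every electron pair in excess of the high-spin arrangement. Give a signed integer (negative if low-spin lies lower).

220

Group 8 minus oxidation state +2 gives a d⁶ configuration for Fe²⁺.
High-spin d⁶ fills as t2g^4 e_g^2 with CFSE 4(−0.4) + 2(+0.6) = -0.4Δ₀ = -40 kJ/mol.
Low-spin: t2g^6 e_g^0, orbital CFSE = -2.4Δ₀ = -238 kJ/mol; plus 2 excess pairs × P = +418 kJ/mol; total 180 kJ/mol.
The difference is 180 − (-40) = 220 kJ/mol, so high-spin lies lower.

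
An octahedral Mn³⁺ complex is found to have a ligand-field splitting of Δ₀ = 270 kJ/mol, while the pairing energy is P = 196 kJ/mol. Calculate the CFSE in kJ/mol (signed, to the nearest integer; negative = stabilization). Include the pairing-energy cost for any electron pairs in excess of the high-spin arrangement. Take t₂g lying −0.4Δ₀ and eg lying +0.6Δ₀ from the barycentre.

Mn sits in group 7; removing 3 electrons leaves Mn³⁺ with 7 − 3 = 4 d electrons.
Since Δ₀ = 270 kJ/mol > P = 196 kJ/mol, the complex adopts the low-spin configuration.
Filling d⁴ accordingly: t₂g⁴ eg⁰.
Orbital CFSE = -1.6Δ₀ = -1.6 × 270 = -432 kJ/mol.
Excess pairs vs high-spin: 1 − 0 = 1; pairing cost = +196 kJ/mol.
Net CFSE = -432 + 196 = -236 kJ/mol.

-236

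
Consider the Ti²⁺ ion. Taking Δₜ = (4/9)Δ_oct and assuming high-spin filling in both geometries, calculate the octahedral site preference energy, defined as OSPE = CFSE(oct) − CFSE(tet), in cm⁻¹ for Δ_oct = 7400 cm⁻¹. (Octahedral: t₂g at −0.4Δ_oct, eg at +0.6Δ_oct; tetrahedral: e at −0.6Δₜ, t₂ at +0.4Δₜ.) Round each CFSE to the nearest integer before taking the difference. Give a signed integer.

-1973

Ti sits in group 4; removing 2 electrons leaves Ti²⁺ with 4 − 2 = 2 d electrons.
Octahedral high-spin t₂g² eg⁰: CFSE = -0.8 × 7400 = -5920 cm⁻¹.
Tetrahedral e² t₂⁰ gives -1.2Δₜ = -1.2 × (4/9) × 7400 = -3947 cm⁻¹.
Subtracting, OSPE = -5920 − (-3947) = -1973 cm⁻¹.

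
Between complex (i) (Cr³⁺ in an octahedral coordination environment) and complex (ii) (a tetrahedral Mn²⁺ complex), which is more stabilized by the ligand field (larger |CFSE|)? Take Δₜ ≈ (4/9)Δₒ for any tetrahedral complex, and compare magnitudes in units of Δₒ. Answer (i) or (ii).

(i)

(i): Group 6 minus oxidation state +3 gives a d³ configuration for Cr³⁺; For octahedral d³ the high- and low-spin configurations coincide; t₂g³ eg⁰, CFSE = -1.2Δₒ.
(ii): Group 7 minus oxidation state +2 gives a d⁵ configuration for Mn²⁺; With tetrahedral geometry the complex is necessarily high-spin; e^2 t2^3, CFSE = 0.0Δₜ ≈ 0.00Δₒ.
So (i) has the larger |CFSE|.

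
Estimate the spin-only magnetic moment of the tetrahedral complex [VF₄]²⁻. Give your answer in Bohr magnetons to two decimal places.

3.87 Bohr magnetons

Each F⁻ contributes -1; 4 × (-1) = -4. With overall charge -2, V is in the +2 oxidation state.
V sits in group 5; removing 2 electrons leaves V²⁺ with 5 − 2 = 3 d electrons.
With tetrahedral geometry the complex is necessarily high-spin.
Configuration: e^2 t2^1 → 3 unpaired electrons.
μ(spin-only) = √[3(3+2)] = √15 ≈ 3.87 Bohr magnetons.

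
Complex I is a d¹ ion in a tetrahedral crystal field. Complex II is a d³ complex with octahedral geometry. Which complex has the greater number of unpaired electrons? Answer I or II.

II

I: Tetrahedral fields are weak (Δₜ ≈ 4/9 Δₒ), so electrons fill high-spin; e^1 t2^0 → 1 unpaired.
II: t₂g³ eg⁰ → 3 unpaired.
So II has more unpaired electrons.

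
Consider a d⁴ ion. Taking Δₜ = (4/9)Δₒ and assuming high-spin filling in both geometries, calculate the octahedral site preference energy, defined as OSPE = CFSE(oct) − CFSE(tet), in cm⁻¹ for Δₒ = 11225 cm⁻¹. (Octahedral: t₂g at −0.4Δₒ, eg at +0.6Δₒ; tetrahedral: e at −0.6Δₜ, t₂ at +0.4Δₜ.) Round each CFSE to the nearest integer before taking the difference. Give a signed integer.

-4739

Octahedral (high-spin): t₂g³ eg¹, CFSE = 3(−0.4) + 1(+0.6) = -0.6Δₒ = -0.6 × 11225 = -6735 cm⁻¹.
Tetrahedral: e² t₂², CFSE = 2(−0.6) + 2(+0.4) = -0.4Δₜ = -0.4 × (4/9) × 11225 = -1996 cm⁻¹.
OSPE = CFSE(oct) − CFSE(tet) = -6735 − (-1996) = -4739 cm⁻¹.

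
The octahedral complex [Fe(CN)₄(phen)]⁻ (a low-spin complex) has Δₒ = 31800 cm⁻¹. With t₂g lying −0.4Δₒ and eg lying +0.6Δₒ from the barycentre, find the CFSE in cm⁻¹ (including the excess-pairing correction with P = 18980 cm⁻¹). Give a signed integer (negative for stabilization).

-25640

Ligand charges: 4×(-1) from CN⁻ and 1×(+0) from phen sum to -4; with overall charge -1, Fe is +3.
Group 8 minus oxidation state +3 gives a d⁵ configuration for Fe³⁺.
The d⁵ electrons fill as t₂g⁵ eg⁰.
CFSE(orbital) = 5×(-0.4Δₒ) + 0×(0.6Δₒ) = -2.0Δₒ; with Δₒ = 31800 cm⁻¹ that is -63600 cm⁻¹.
High-spin d⁵ would be t₂g³ eg² with 0 pairs; low-spin has 2, so 2 excess pairs cost +2P = +37960 cm⁻¹.
Net CFSE = -63600 + 37960 = -25640 cm⁻¹.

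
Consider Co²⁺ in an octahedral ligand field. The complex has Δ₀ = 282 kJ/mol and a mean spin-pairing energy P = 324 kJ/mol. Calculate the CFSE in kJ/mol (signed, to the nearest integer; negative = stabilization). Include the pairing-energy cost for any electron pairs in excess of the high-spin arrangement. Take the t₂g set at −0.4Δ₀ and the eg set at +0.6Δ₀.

-226

Co²⁺: group 9, so d-count = 9 − 2 = 7.
Δ₀ < P, so pairing is avoided: the ground state is high-spin.
Configuration: t₂g⁵ eg².
Orbital CFSE = -0.8Δ₀ = -0.8 × 282 = -226 kJ/mol.
High-spin has no excess pairs, so no pairing correction applies.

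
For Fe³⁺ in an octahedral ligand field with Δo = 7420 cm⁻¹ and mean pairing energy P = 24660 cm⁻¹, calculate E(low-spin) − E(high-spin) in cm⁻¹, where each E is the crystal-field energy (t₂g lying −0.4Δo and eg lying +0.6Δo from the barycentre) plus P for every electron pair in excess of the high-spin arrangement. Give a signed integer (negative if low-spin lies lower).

Group 8 minus oxidation state +3 gives a d⁵ configuration for Fe³⁺.
High-spin: t₂g³ eg², CFSE = 0.0Δo = 0 cm⁻¹.
Low-spin: t₂g⁵ eg⁰, orbital CFSE = -2.0Δo = -14840 cm⁻¹; plus 2 excess pairs × P = +49320 cm⁻¹; total 34480 cm⁻¹.
Thus E(LS) − E(HS) = 34480 cm⁻¹.

34480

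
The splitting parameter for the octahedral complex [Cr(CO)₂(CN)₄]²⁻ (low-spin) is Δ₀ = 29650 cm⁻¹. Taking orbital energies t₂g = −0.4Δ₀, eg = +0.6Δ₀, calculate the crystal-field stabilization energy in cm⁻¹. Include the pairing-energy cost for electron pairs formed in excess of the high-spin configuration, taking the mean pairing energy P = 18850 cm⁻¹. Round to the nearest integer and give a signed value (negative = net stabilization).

Ligand charges: 2×(+0) from CO and 4×(-1) from CN⁻ sum to -4; with overall charge -2, Cr is +2.
Cr sits in group 6; removing 2 electrons leaves Cr²⁺ with 6 − 2 = 4 d electrons.
The d⁴ electrons fill as t₂g⁴ eg⁰.
The orbital stabilization is -1.6Δ₀ = -1.6 × 29650 = -47440 cm⁻¹.
Relative to high-spin t₂g³ eg¹ (0 paired), the low-spin configuration has 1 additional pair, contributing +1 × 18850 = +18850 cm⁻¹.
Overall CFSE = -47440 + 18850 = -28590 cm⁻¹.

-28590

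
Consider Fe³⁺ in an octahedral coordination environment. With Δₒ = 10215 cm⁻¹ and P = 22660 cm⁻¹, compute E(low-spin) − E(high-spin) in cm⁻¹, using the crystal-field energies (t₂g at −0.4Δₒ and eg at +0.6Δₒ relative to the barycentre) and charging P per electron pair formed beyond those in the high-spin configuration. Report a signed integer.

24890

Fe sits in group 8; removing 3 electrons leaves Fe³⁺ with 8 − 3 = 5 d electrons.
In the high-spin limit (t₂g³ eg²) the orbital term is 0.0Δₒ = 0 cm⁻¹, with no excess pairing.
For low-spin the configuration is t₂g⁵ eg⁰: orbital energy -2.0 × 10215 = -20430 cm⁻¹, and 2 additional pairs relative to high-spin add 45320 cm⁻¹, giving 24890 cm⁻¹.
E(LS) − E(HS) = 24890 − (0) = 24890 cm⁻¹.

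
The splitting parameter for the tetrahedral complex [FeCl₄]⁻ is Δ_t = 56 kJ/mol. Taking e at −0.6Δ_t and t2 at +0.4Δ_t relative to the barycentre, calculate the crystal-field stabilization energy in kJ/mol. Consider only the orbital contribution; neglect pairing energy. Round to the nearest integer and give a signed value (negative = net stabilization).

0

Each Cl⁻ contributes -1; 4 × (-1) = -4. With overall charge -1, Fe is in the +3 oxidation state.
Fe sits in group 8; removing 3 electrons leaves Fe³⁺ with 8 − 3 = 5 d electrons.
Tetrahedral splitting is small, so the complex is high-spin.
Configuration: e^2 t2^3.
CFSE(orbital) = 2×(-0.6Δ_t) + 3×(0.4Δ_t) = 0.0Δ_t; with Δ_t = 56 kJ/mol that is 0 kJ/mol.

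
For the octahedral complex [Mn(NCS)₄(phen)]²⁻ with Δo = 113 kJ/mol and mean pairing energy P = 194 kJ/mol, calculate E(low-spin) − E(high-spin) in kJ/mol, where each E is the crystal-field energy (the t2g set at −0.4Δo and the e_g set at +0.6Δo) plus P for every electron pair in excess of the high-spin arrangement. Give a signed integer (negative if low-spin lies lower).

Ligand charges: 4×(-1) from NCS⁻ and 1×(+0) from phen sum to -4; with overall charge -2, Mn is +2.
Mn is in group 7, so Mn²⁺ is d⁵ (7 − 2 = 5).
High-spin: t2g^3 e_g^2, CFSE = 0.0Δo = 0 kJ/mol.
For low-spin the configuration is t2g^5 e_g^0: orbital energy -2.0 × 113 = -226 kJ/mol, and 2 additional pairs relative to high-spin add 388 kJ/mol, giving 162 kJ/mol.
E(LS) − E(HS) = 162 − (0) = 162 kJ/mol.

162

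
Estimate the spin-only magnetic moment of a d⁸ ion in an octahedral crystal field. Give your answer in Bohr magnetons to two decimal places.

Configuration: t2g^6 e_g^2 → 2 unpaired electrons.
μ(spin-only) = √[2(2+2)] = √8 ≈ 2.83 Bohr magnetons.

2.83 Bohr magnetons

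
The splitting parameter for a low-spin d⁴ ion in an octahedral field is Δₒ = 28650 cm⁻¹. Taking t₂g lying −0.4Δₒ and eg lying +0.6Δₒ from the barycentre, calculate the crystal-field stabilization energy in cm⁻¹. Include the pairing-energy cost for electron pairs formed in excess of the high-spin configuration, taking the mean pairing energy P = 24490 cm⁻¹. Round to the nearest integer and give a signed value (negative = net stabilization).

-21350

The d⁴ electrons fill as t₂g⁴ eg⁰.
CFSE(orbital) = 4×(-0.4Δₒ) + 0×(0.6Δₒ) = -1.6Δₒ; with Δₒ = 28650 cm⁻¹ that is -45840 cm⁻¹.
High-spin d⁴ would be t₂g³ eg¹ with 0 pairs; low-spin has 1, so 1 excess pair costs +1P = +24490 cm⁻¹.
Overall CFSE = -45840 + 24490 = -21350 cm⁻¹.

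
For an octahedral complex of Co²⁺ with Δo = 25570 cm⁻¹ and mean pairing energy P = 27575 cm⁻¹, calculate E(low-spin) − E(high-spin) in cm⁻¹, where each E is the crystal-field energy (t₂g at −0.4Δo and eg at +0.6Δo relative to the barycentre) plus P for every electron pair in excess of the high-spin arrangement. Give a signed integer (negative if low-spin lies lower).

Co is in group 9, so Co²⁺ is d⁷ (9 − 2 = 7).
High-spin d⁷ fills as t₂g⁵ eg² with CFSE 5(−0.4) + 2(+0.6) = -0.8Δo = -20456 cm⁻¹.
Low-spin t₂g⁶ eg¹ gives -1.8Δo = -46026 cm⁻¹, but forming 1 extra pair costs 1P = 27575 cm⁻¹, so E(LS) = -46026 + 27575 = -18451 cm⁻¹.
E(LS) − E(HS) = -18451 − (-20456) = 2005 cm⁻¹.

2005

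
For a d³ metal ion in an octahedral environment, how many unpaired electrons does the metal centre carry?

3

Configuration: t₂g³ eg⁰, giving 3 unpaired electrons.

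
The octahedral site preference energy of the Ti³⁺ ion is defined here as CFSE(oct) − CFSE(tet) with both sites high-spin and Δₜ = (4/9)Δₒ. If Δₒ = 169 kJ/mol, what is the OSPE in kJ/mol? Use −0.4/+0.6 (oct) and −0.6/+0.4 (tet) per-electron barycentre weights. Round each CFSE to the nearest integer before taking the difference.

-23

Ti sits in group 4; removing 3 electrons leaves Ti³⁺ with 4 − 3 = 1 d electrons.
Octahedral high-spin t₂g¹ eg⁰: CFSE = -0.4 × 169 = -68 kJ/mol.
Tetrahedral: e¹ t₂⁰, CFSE = 1(−0.6) + 0(+0.4) = -0.6Δₜ = -0.6 × (4/9) × 169 = -45 kJ/mol.
OSPE = -68 − (-45) = -23 kJ/mol.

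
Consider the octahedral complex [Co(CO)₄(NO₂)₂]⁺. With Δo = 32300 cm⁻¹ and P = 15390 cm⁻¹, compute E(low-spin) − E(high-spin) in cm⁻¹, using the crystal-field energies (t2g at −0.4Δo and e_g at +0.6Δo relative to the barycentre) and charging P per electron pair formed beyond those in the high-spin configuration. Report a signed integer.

Ligand charges: 4×(+0) from CO and 2×(-1) from NO₂⁻ sum to -2; with overall charge +1, Co is +3.
Group 9 minus oxidation state +3 gives a d⁶ configuration for Co³⁺.
High-spin d⁶ fills as t2g^4 e_g^2 with CFSE 4(−0.4) + 2(+0.6) = -0.4Δo = -12920 cm⁻¹.
Low-spin: t2g^6 e_g^0, orbital CFSE = -2.4Δo = -77520 cm⁻¹; plus 2 excess pairs × P = +30780 cm⁻¹; total -46740 cm⁻¹.
The difference is -46740 − (-12920) = -33820 cm⁻¹, so low-spin lies lower.

-33820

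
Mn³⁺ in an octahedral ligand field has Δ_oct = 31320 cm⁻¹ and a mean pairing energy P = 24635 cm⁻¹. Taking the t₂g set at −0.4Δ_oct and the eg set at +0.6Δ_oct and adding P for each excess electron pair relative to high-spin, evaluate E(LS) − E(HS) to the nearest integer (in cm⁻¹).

-6685

Group 7 minus oxidation state +3 gives a d⁴ configuration for Mn³⁺.
High-spin d⁴ fills as t₂g³ eg¹ with CFSE 3(−0.4) + 1(+0.6) = -0.6Δ_oct = -18792 cm⁻¹.
For low-spin the configuration is t₂g⁴ eg⁰: orbital energy -1.6 × 31320 = -50112 cm⁻¹, and 1 additional pair relative to high-spin adds 24635 cm⁻¹, giving -25477 cm⁻¹.
E(LS) − E(HS) = -25477 − (-18792) = -6685 cm⁻¹.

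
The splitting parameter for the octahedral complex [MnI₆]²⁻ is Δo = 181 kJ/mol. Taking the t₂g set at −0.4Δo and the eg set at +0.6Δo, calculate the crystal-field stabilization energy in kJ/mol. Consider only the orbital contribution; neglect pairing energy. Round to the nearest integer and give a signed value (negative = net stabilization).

-217

Each I⁻ contributes -1; 6 × (-1) = -6. With overall charge -2, Mn is in the +4 oxidation state.
Group 7 minus oxidation state +4 gives a d³ configuration for Mn⁴⁺.
For octahedral d³ the high- and low-spin configurations coincide.
Electron filling gives t₂g³ eg⁰.
The orbital stabilization is -1.2Δo = -1.2 × 181 = -217 kJ/mol.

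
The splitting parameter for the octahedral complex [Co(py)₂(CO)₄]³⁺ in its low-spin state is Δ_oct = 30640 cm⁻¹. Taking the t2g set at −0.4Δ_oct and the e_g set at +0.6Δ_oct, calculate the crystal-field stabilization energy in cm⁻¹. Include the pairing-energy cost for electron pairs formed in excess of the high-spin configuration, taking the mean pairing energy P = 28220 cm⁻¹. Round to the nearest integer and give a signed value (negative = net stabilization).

-17096

Ligand charges: 2×(+0) from py and 4×(+0) from CO sum to +0; with overall charge +3, Co is +3.
Co³⁺: group 9, so d-count = 9 − 3 = 6.
The d⁶ electrons fill as t2g^6 e_g^0.
CFSE(orbital) = 6×(-0.4Δ_oct) + 0×(0.6Δ_oct) = -2.4Δ_oct; with Δ_oct = 30640 cm⁻¹ that is -73536 cm⁻¹.
High-spin d⁶ would be t2g^4 e_g^2 with 1 pair; low-spin has 3, so 2 excess pairs cost +2P = +56440 cm⁻¹.
Net CFSE = -73536 + 56440 = -17096 cm⁻¹.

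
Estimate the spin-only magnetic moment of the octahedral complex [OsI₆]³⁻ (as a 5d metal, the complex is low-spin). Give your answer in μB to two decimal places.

Each I⁻ contributes -1; 6 × (-1) = -6. With overall charge -3, Os is in the +3 oxidation state.
Os is in group 8, so Os³⁺ is d⁵ (8 − 3 = 5).
Configuration: t2g^5 e_g^0 → 1 unpaired electron.
μ(spin-only) = √[1(1+2)] = √3 ≈ 1.73 μB.

1.73 μB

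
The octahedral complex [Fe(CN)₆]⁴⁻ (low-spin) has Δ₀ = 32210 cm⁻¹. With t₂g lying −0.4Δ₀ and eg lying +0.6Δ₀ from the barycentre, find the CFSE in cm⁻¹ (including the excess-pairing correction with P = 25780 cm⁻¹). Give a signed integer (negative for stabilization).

-25744

Each CN⁻ contributes -1; 6 × (-1) = -6. With overall charge -4, Fe is in the +2 oxidation state.
Fe²⁺: group 8, so d-count = 8 − 2 = 6.
Electron filling gives t₂g⁶ eg⁰.
The orbital stabilization is -2.4Δ₀ = -2.4 × 32210 = -77304 cm⁻¹.
Relative to high-spin t₂g⁴ eg² (1 paired), the low-spin configuration has 2 additional pairs, contributing +2 × 25780 = +51560 cm⁻¹.
Net CFSE = -77304 + 51560 = -25744 cm⁻¹.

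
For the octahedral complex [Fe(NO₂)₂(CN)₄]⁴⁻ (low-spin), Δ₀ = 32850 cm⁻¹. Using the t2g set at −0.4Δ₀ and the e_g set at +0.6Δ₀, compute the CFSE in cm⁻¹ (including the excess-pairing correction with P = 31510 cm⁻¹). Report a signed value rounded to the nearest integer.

-15820

Ligand charges: 2×(-1) from NO₂⁻ and 4×(-1) from CN⁻ sum to -6; with overall charge -4, Fe is +2.
Fe sits in group 8; removing 2 electrons leaves Fe²⁺ with 8 − 2 = 6 d electrons.
Configuration: t2g^6 e_g^0.
The orbital stabilization is -2.4Δ₀ = -2.4 × 32850 = -78840 cm⁻¹.
Pairing penalty: 3 pairs vs 1 in the high-spin reference → 2 extra × P = 63020 cm⁻¹.
Overall CFSE = -78840 + 63020 = -15820 cm⁻¹.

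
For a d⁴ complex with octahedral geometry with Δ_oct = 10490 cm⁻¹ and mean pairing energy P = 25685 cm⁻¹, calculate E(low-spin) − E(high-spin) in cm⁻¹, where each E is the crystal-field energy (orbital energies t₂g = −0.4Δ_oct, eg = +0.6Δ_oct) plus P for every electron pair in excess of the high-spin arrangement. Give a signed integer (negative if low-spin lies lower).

In the high-spin limit (t₂g³ eg¹) the orbital term is -0.6Δ_oct = -6294 cm⁻¹, with no excess pairing.
Low-spin: t₂g⁴ eg⁰, orbital CFSE = -1.6Δ_oct = -16784 cm⁻¹; plus 1 excess pair × P = +25685 cm⁻¹; total 8901 cm⁻¹.
Thus E(LS) − E(HS) = 15195 cm⁻¹.

15195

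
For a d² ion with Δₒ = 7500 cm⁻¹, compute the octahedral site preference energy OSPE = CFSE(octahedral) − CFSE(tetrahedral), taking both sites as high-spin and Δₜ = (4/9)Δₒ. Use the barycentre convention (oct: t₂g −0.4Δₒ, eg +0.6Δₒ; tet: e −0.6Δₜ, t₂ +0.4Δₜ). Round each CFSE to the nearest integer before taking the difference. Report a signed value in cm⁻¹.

Octahedral (high-spin): t₂g² eg⁰, CFSE = 2(−0.4) + 0(+0.6) = -0.8Δₒ = -0.8 × 7500 = -6000 cm⁻¹.
Tetrahedral e² t₂⁰ gives -1.2Δₜ = -1.2 × (4/9) × 7500 = -4000 cm⁻¹.
OSPE = -6000 − (-4000) = -2000 cm⁻¹.

-2000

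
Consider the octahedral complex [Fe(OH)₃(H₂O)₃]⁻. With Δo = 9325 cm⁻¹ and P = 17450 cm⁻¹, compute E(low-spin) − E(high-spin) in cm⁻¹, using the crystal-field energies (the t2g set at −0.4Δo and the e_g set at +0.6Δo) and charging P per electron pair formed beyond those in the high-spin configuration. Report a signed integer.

16250

Ligand charges: 3×(-1) from OH⁻ and 3×(+0) from H₂O sum to -3; with overall charge -1, Fe is +2.
Fe sits in group 8; removing 2 electrons leaves Fe²⁺ with 8 − 2 = 6 d electrons.
High-spin d⁶ fills as t2g^4 e_g^2 with CFSE 4(−0.4) + 2(+0.6) = -0.4Δo = -3730 cm⁻¹.
Low-spin: t2g^6 e_g^0, orbital CFSE = -2.4Δo = -22380 cm⁻¹; plus 2 excess pairs × P = +34900 cm⁻¹; total 12520 cm⁻¹.
E(LS) − E(HS) = 12520 − (-3730) = 16250 cm⁻¹.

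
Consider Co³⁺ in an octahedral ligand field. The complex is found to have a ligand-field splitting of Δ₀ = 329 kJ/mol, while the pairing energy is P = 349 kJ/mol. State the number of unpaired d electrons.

4

Group 9 minus oxidation state +3 gives a d⁶ configuration for Co³⁺.
Here Δ₀ < P (329 < 349), so the high-spin state is favoured.
Filling d⁶ accordingly: t₂g⁴ eg².
Unpaired electrons: 4.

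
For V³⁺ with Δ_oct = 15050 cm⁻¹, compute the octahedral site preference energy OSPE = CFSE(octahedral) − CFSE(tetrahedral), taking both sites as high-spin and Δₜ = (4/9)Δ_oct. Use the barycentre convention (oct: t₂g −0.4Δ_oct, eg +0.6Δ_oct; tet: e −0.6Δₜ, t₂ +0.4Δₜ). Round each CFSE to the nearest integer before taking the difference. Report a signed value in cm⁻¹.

-4013

Group 5 minus oxidation state +3 gives a d² configuration for V³⁺.
Octahedral high-spin t₂g² eg⁰: CFSE = -0.8 × 15050 = -12040 cm⁻¹.
Tetrahedral: e² t₂⁰, CFSE = 2(−0.6) + 0(+0.4) = -1.2Δₜ = -1.2 × (4/9) × 15050 = -8027 cm⁻¹.
Subtracting, OSPE = -12040 − (-8027) = -4013 cm⁻¹.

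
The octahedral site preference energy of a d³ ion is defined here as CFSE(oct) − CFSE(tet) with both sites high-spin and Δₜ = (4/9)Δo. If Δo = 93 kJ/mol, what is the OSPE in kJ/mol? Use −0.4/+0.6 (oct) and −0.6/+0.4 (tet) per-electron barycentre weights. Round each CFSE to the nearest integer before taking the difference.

-79

In an octahedral site d³ (HS) is t₂g³ eg⁰, giving CFSE(oct) = -1.2Δo = -112 kJ/mol.
In a tetrahedral site the filling is e² t₂¹: CFSE(tet) = -0.8Δₜ = -0.8 × (4/9)(93) = -33 kJ/mol.
OSPE = CFSE(oct) − CFSE(tet) = -112 − (-33) = -79 kJ/mol.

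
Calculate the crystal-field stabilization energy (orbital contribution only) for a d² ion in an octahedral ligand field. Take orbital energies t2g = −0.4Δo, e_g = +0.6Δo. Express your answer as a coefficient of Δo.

Configuration: t2g^2 e_g^0.
CFSE = 2(-0.4Δo) + 0(0.6Δo) = -0.8Δo + 0.0Δo = -0.8Δo.

-0.8 Δo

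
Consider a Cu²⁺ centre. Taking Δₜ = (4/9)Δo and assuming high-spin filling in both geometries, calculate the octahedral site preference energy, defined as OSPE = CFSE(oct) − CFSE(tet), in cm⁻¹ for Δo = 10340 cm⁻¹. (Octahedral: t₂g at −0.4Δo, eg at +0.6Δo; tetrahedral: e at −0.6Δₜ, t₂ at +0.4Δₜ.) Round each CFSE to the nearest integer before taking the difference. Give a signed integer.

Cu sits in group 11; removing 2 electrons leaves Cu²⁺ with 11 − 2 = 9 d electrons.
Octahedral (high-spin): t₂g⁶ eg³, CFSE = 6(−0.4) + 3(+0.6) = -0.6Δo = -0.6 × 10340 = -6204 cm⁻¹.
Tetrahedral e⁴ t₂⁵ gives -0.4Δₜ = -0.4 × (4/9) × 10340 = -1838 cm⁻¹.
Subtracting, OSPE = -6204 − (-1838) = -4366 cm⁻¹.

-4366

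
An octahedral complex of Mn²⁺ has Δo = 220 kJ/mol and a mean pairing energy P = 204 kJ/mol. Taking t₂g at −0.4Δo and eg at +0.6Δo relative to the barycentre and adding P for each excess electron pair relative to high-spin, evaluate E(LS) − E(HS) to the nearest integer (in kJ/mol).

Mn sits in group 7; removing 2 electrons leaves Mn²⁺ with 7 − 2 = 5 d electrons.
High-spin: t₂g³ eg², CFSE = 0.0Δo = 0 kJ/mol.
For low-spin the configuration is t₂g⁵ eg⁰: orbital energy -2.0 × 220 = -440 kJ/mol, and 2 additional pairs relative to high-spin add 408 kJ/mol, giving -32 kJ/mol.
E(LS) − E(HS) = -32 − (0) = -32 kJ/mol.

-32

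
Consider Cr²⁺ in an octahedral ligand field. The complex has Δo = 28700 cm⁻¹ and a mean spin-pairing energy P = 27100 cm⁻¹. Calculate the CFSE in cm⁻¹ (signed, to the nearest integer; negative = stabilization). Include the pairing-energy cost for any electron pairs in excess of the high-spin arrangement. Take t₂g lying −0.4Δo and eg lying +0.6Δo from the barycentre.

-18820

Cr sits in group 6; removing 2 electrons leaves Cr²⁺ with 6 − 2 = 4 d electrons.
Since Δo = 28700 cm⁻¹ > P = 27100 cm⁻¹, the complex adopts the low-spin configuration.
Filling d⁴ accordingly: t₂g⁴ eg⁰.
Orbital CFSE = -1.6Δo = -1.6 × 28700 = -45920 cm⁻¹.
Excess pairs vs high-spin: 1 − 0 = 1; pairing cost = +27100 cm⁻¹.
Net CFSE = -45920 + 27100 = -18820 cm⁻¹.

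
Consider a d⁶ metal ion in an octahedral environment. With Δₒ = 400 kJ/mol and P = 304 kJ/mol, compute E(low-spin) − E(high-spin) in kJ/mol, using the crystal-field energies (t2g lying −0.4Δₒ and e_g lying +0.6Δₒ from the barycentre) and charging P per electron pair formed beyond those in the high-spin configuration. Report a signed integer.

High-spin: t2g^4 e_g^2, CFSE = -0.4Δₒ = -160 kJ/mol.
Low-spin: t2g^6 e_g^0, orbital CFSE = -2.4Δₒ = -960 kJ/mol; plus 2 excess pairs × P = +608 kJ/mol; total -352 kJ/mol.
Thus E(LS) − E(HS) = -192 kJ/mol.

-192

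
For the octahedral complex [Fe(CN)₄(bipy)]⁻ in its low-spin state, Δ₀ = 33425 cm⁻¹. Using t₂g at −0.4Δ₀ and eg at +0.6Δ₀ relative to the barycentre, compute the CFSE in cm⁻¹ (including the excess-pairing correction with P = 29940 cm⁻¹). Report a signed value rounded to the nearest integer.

Ligand charges: 4×(-1) from CN⁻ and 1×(+0) from bipy sum to -4; with overall charge -1, Fe is +3.
Group 8 minus oxidation state +3 gives a d⁵ configuration for Fe³⁺.
The d⁵ electrons fill as t₂g⁵ eg⁰.
CFSE(orbital) = 5×(-0.4Δ₀) + 0×(0.6Δ₀) = -2.0Δ₀; with Δ₀ = 33425 cm⁻¹ that is -66850 cm⁻¹.
High-spin d⁵ would be t₂g³ eg² with 0 pairs; low-spin has 2, so 2 excess pairs cost +2P = +59880 cm⁻¹.
Combining: -66850 + 59880 = -6970 cm⁻¹.

-6970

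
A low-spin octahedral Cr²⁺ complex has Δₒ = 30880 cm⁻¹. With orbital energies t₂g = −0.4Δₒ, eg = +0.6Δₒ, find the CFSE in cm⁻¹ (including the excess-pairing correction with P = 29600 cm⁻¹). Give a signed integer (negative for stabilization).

-19808

Cr is in group 6, so Cr²⁺ is d⁴ (6 − 2 = 4).
Configuration: t₂g⁴ eg⁰.
The orbital stabilization is -1.6Δₒ = -1.6 × 30880 = -49408 cm⁻¹.
Relative to high-spin t₂g³ eg¹ (0 paired), the low-spin configuration has 1 additional pair, contributing +1 × 29600 = +29600 cm⁻¹.
Overall CFSE = -49408 + 29600 = -19808 cm⁻¹.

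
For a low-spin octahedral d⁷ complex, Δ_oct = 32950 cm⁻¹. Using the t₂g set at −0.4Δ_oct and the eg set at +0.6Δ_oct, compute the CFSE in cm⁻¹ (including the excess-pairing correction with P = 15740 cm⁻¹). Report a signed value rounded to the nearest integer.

The d⁷ electrons fill as t₂g⁶ eg¹.
The orbital stabilization is -1.8Δ_oct = -1.8 × 32950 = -59310 cm⁻¹.
Pairing penalty: 3 pairs vs 2 in the high-spin reference → 1 extra × P = 15740 cm⁻¹.
Combining: -59310 + 15740 = -43570 cm⁻¹.

-43570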